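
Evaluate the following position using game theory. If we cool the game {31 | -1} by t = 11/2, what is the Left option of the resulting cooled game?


Original game: {31 | -1} (a switch {a | b} with a > b).
Cooling by t (for t below the temperature (a - b)/2 = 16) taxes each move by t: {a | b} cooled by t is {a - t | b + t}.
Cooling amount: t = 11/2
Cooled Left option: 31 - 11/2 = 51/2
Cooled Right option: -1 + 11/2 = 9/2
Cooled game: {51/2 | 9/2}
Left option = 51/2

51/2


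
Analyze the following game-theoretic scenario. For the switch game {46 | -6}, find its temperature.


The game is {46 | -6}, a switch {a | b} with numbers a > b.
Cooling {a | b} by t gives {a - t | b + t}, which stops being hot when a - t = b + t, i.e. at t = (a - b)/2. So the temperature of a switch is (a - b)/2.
Temperature = (Left option - Right option) / 2
= (46 - (-6)) / 2
= 52 / 2
= 26

26


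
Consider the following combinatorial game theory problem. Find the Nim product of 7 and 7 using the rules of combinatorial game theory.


Nim multiplication is bilinear over XOR: (u XOR v) * w = (u*w) XOR (v*w).
So we split each operand into its bit components and XOR the pairwise Nim products.
7 = 1 + 2 + 4 (as XOR of powers of 2).
7 = 1 + 2 + 4 (as XOR of powers of 2).
Using the standard Nim-product table on single bits:
  2*2 = 3,   2*4 = 8,   2*8 = 12,
  4*4 = 6,   4*8 = 11,  8*8 = 13,
and  1*x = x (identity), k*l = l*k (commutative).
Pairwise Nim products:
  1 * 1 = 1
  1 * 2 = 2
  1 * 4 = 4
  2 * 1 = 2
  2 * 2 = 3
  2 * 4 = 8
  4 * 1 = 4
  4 * 2 = 8
  4 * 4 = 6
XOR them: 1 XOR 2 XOR 4 XOR 2 XOR 3 XOR 8 XOR 4 XOR 8 XOR 6 = 4.
Result: 7 * 7 = 4 (in Nim).

4


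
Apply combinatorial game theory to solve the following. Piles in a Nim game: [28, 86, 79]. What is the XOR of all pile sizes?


We need the XOR (exclusive or) of all pile sizes.
After XOR-ing pile 1 (size 28): 0 XOR 28 = 28
After XOR-ing pile 2 (size 86): 28 XOR 86 = 74
After XOR-ing pile 3 (size 79): 74 XOR 79 = 5
The Nim-value of this position is 5.

5


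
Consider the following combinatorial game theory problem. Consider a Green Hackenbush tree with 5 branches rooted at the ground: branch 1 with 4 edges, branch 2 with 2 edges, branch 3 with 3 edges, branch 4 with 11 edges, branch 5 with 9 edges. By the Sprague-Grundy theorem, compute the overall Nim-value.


The tree has 5 branches from the ground vertex.
In Green Hackenbush, the Nim-value of a simple path of length k is k.
Branch 1: length 4, Nim-value = 4
Branch 2: length 2, Nim-value = 2
Branch 3: length 3, Nim-value = 3
Branch 4: length 11, Nim-value = 11
Branch 5: length 9, Nim-value = 9
Total Nim-value = XOR of all branch values:
0 XOR 4 = 4
4 XOR 2 = 6
6 XOR 3 = 5
5 XOR 11 = 14
14 XOR 9 = 7
Nim-value of the tree = 7

7


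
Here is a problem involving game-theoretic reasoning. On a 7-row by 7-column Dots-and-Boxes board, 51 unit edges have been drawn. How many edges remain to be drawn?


Grid: 7 x 7 boxes, i.e. 8 rows and 8 columns of dots.
Horizontal edges: (rows + 1) * cols = 8 * 7 = 56
Vertical edges: rows * (cols + 1) = 7 * 8 = 56
Total edges: 56 + 56 = 112
Edges drawn: 51
Remaining: 112 - 51 = 61

61


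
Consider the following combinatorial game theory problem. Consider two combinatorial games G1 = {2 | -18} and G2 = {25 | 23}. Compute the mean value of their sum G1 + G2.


G1 = {2 | -18}, G2 = {25 | 23}
Each is a switch {a | b} with numbers a > b; its mean value is (a + b)/2, and mean value is additive over game sums: m(G1 + G2) = m(G1) + m(G2).
Mean of G1 = (2 + (-18))/2 = -16/2 = -8
Mean of G2 = (25 + (23))/2 = 48/2 = 24
Mean of G1 + G2 = -8 + 24 = 16

16


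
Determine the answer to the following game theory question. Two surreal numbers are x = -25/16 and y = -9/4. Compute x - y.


x = -25/16, y = -9/4
Converting to common denominator: 16
x = -25/16, y = -36/16
x - y = -25/16 - -9/4 = 11/16

11/16


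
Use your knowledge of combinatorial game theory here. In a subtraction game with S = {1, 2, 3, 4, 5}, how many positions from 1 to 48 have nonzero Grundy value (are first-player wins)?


Subtraction set S = {1, 2, 3, 4, 5}, so G(n) = n mod 6.
G(n) = 0 when n is a multiple of 6.
Multiples of 6 in [1, 48]: 8
N-positions (nonzero Grundy) = 48 - 8 = 40

40


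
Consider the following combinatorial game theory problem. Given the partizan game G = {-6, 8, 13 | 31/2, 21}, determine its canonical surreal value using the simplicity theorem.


Left options: {-6, 8, 13}, max = 13
Right options: {31/2, 21}, min = 31/2
All options are numbers and max(Left) < min(Right), so by the simplicity theorem the value is the simplest (earliest-born) number strictly between 13 and 31/2.
Integers 14 through 15 all lie strictly between 13 and 31/2.
Among integers, the simplest (lowest birthday = smallest |n|; 0 is born on day 0, +-n on day n) is 14.
No non-integer in the interval can be simpler: if x is a non-integer in the interval, then floor(x) or ceil(x) also lies in the interval (the interval contains an integer), and both are proper prefixes of x's sign expansion, i.e. born earlier. So the game value is 14.
Game value = 14

14


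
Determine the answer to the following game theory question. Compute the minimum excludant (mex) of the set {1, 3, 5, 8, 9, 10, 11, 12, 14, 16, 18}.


Set = {1, 3, 5, 8, 9, 10, 11, 12, 14, 16, 18}
0 is NOT in the set. This is the mex.
mex = 0

0


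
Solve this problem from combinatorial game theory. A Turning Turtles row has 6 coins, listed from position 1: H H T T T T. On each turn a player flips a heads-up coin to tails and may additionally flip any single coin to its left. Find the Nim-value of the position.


Coins: H H T T T T
Key fact: a single head at position k behaves exactly like a Nim heap of size k (turning it to T and optionally flipping a coin at j < k corresponds to moving the heap from k to j, or to 0), and heads combine as a disjunctive sum (two heads at the same place would cancel, matching j XOR j = 0). So the Nim-value is the XOR of the 1-indexed positions of the heads.
Face-up positions (1-indexed): [1, 2]
XOR 0 with 1: 0 XOR 1 = 1
XOR 1 with 2: 1 XOR 2 = 3
Nim-value = 3

3


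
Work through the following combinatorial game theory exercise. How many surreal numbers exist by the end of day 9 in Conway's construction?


Day 0: {|} = 0 is born. Count = 1.
Day n: the number of surreal numbers born by day n is 2^(n+1) - 1.
By day 0: 2^1 - 1 = 1
By day 1: 2^2 - 1 = 3
By day 2: 2^3 - 1 = 7
By day 3: 2^4 - 1 = 15
By day 4: 2^5 - 1 = 31
By day 5: 2^6 - 1 = 63
By day 6: 2^7 - 1 = 127
By day 7: 2^8 - 1 = 255
By day 8: 2^9 - 1 = 511
By day 9: 2^10 - 1 = 1023
By day 9: 1023 surreal numbers.

1023


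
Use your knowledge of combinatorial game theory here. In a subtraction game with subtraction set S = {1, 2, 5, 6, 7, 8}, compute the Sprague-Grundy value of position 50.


The subtraction set is S = {1, 2, 5, 6, 7, 8}.
G(k) = mex{ G(k - s) : s in S, s <= k }. We compute iteratively: G(0) = 0.
G(1) = mex({0}) = 1
G(2) = mex({0, 1}) = 2
G(3) = mex({1, 2}) = 0
G(4) = mex({0, 2}) = 1
G(5) = mex({0, 1}) = 2
G(6) = mex({0, 1, 2}) = 3
G(7) = mex({0, 1, 2, 3}) = 4
G(8) = mex({0, 1, 2, 3, 4}) = 5
G(9) = mex({0, 1, 2, 4, 5}) = 3
G(10) = mex({0, 1, 2, 3, 5}) = 4
G(11) = mex({0, 1, 2, 3, 4}) = 5
G(12) = mex({1, 2, 3, 4, 5}) = 0
G(13) = mex({0, 2, 3, 4, 5}) = 1
G(14) = mex({0, 1, 3, 4, 5}) = 2
G(15) = mex({1, 2, 3, 4, 5}) = 0
G(16) = mex({0, 2, 3, 4, 5}) = 1
G(17) = mex({0, 1, 3, 4, 5}) = 2
G(18) = mex({0, 1, 2, 4, 5}) = 3
G(19) = mex({0, 1, 2, 3, 5}) = 4
Observe that G(12)..G(19) = 0, 1, 2, 0, 1, 2, 3, 4 repeats G(0)..G(7) = 0, 1, 2, 0, 1, 2, 3, 4.
For k >= max(S) = 8, G(k) is determined by the previous 8 values G(k-8)..G(k-1); a window of 8 consecutive values has recurred shifted by 12, so by induction G(k + 12) = G(k) for all k >= 0: the sequence is periodic from the start with period 12.
One period: G(0..11) = 0, 1, 2, 0, 1, 2, 3, 4, 5, 3, 4, 5.
50 mod 12 = 2, so G(50) = G(2) = 2.

2


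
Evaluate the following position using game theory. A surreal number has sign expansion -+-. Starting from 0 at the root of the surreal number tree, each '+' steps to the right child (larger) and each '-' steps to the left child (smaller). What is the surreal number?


Sign expansion: -+-
Rule: track bounds (lo, hi), initially (-inf, +inf). On '+', the current value becomes lo and we move to the simplest number in (value, hi): value + 1 if hi = +inf, otherwise the midpoint (value + hi)/2. On '-', the current value becomes hi and we move to value - 1 if lo = -inf, otherwise the midpoint (lo + value)/2.
Start at 0.
Step 1: sign = -, move left. Bounds: (-inf, 0). Value = -1
Step 2: sign = +, move right. Bounds: (-1, 0). Value = -1/2
Step 3: sign = -, move left. Bounds: (-1, -1/2). Value = -3/4
The surreal number with sign expansion -+- is -3/4.

-3/4


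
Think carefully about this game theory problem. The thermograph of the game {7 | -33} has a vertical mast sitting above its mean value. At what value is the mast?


Game = {7 | -33}, a switch {a | b} with numbers a > b.
Its thermograph has left wall a - t and right wall b + t, which meet at t = (a - b)/2, where both equal (a + b)/2. So the mast (mean value) is at (a + b)/2.
Mean = (7 + (-33))/2 = -26/2 = -13

-13


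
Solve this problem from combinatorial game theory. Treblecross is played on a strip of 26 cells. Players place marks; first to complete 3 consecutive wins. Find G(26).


Treblecross: place X on empty cells; 3-in-a-row wins.
Playing within two cells of an existing X lets the opponent win at once, so sensible play treats the cells i-2..i+2 around each X as dead. The player left with no safe cell loses, so this is a normal-play take-away game on strips of safe cells.
Placing X at cell i (0-indexed) of a strip of k safe cells leaves independent strips of sizes max(0, i-2) and max(0, k-i-3). Hence G(k) = mex{ G(max(0,i-2)) XOR G(max(0,k-i-3)) : 0 <= i < k }, with G(0) = 0.
G(1): splits (0,0):0^0=0 -> mex({0}) = 1
G(2): splits (0,0):0^0=0 -> mex({0}) = 1
G(3): splits (0,0):0^0=0 -> mex({0}) = 1
G(4): splits (0,1):0^1=1 (0,0):0^0=0 -> mex({0, 1}) = 2
G(5): splits (0,2):0^1=1 (0,1):0^1=1 (0,0):0^0=0 -> mex({0, 1}) = 2
G(6) = mex({1}) = 0
G(7) = mex({0, 1, 2}) = 3
G(8) = mex({0, 1, 2}) = 3
G(9) = mex({0, 2}) = 1
G(10) = mex({0, 2, 3}) = 1
G(11) = mex({0, 3}) = 1
G(12) = mex({1, 3}) = 0
G(13) = mex({0, 1, 2, 3}) = 4
G(14) = mex({0, 1, 2}) = 3
G(15) = mex({0, 1, 2}) = 3
G(16) = mex({0, 1, 2, 4}) = 3
G(17) = mex({0, 1, 3, 4}) = 2
G(18) = mex({0, 1, 3, 4}) = 2
G(19) = mex({0, 1, 3, 5}) = 2
G(20) = mex({0, 1, 2, 3, 5}) = 4
G(21) = mex({0, 1, 2, 3, 5}) = 4
G(22) = mex({1, 2, 6}) = 0
G(23) = mex({0, 1, 2, 3, 4, 6}) = 5
G(24) = mex({0, 1, 2, 3, 4}) = 5
G(25) = mex({0, 1, 3, 4, 7}) = 2
G(26) = mex({0, 1, 3, 4, 5, 7}) = 2
Therefore G(26) = 2.

2


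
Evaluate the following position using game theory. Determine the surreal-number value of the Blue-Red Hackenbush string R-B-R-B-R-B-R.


Edges (from ground): R-B-R-B-R-B-R
By Berlekamp's sign-expansion rule, a Blue-Red Hackenbush stalk has the value of the surreal number whose sign sequence is the edge sequence with B -> + and R -> -.
Sign sequence: -+-+-+-
Trace the sign expansion in the surreal number tree, starting from 0:
Edge 1: R (sign -) -> bounds (-inf, 0), value = -1
Edge 2: B (sign +) -> bounds (-1, 0), value = -1/2
Edge 3: R (sign -) -> bounds (-1, -1/2), value = -3/4
Edge 4: B (sign +) -> bounds (-3/4, -1/2), value = -5/8
Edge 5: R (sign -) -> bounds (-3/4, -5/8), value = -11/16
Edge 6: B (sign +) -> bounds (-11/16, -5/8), value = -21/32
Edge 7: R (sign -) -> bounds (-11/16, -21/32), value = -43/64
Game value = -43/64

-43/64


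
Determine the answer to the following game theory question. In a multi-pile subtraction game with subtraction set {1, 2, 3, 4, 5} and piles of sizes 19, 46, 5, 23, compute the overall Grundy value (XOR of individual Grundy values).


Subtraction set: {1, 2, 3, 4, 5}
For this subtraction set, G(n) = n mod 6 (period = max + 1 = 6).
Pile 1 (size 19): G(19) = 19 mod 6 = 1
Pile 2 (size 46): G(46) = 46 mod 6 = 4
Pile 3 (size 5): G(5) = 5 mod 6 = 5
Pile 4 (size 23): G(23) = 23 mod 6 = 5
Total Grundy value = XOR of all: 1 XOR 4 XOR 5 XOR 5 = 5

5


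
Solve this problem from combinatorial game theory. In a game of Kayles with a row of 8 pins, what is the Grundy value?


Kayles: a move removes 1 or 2 adjacent pins from a contiguous row.
Removing pins from a row of k leaves two independent rows (a, b) with a + b = k - 1 (one pin) or a + b = k - 2 (two pins); an end removal gives a = 0.
By Sprague-Grundy, G(k) = mex{ G(a) XOR G(b) } over all these splits. G(0) = 0.
G(1): splits (0,0):0^0=0 -> mex({0}) = 1
G(2): splits (0,1):0^1=1 (0,0):0^0=0 -> mex({0, 1}) = 2
G(3): splits (0,2):0^2=2 (1,1):1^1=0 (0,1):0^1=1 -> mex({0, 1, 2}) = 3
G(4): splits (0,3):0^3=3 (1,2):1^2=3 (0,2):0^2=2 (1,1):1^1=0 -> mex({0, 2, 3}) = 1
G(5): splits (0,4):0^1=1 (1,3):1^3=2 (2,2):2^2=0 (0,3):0^3=3 (1,2):1^2=3 -> mex({0, 1, 2, 3}) = 4
G(6) = mex({0, 1, 2, 4}) = 3
G(7) = mex({0, 1, 3, 4, 5}) = 2
G(8) = mex({0, 2, 3, 5, 6}) = 1
Therefore G(8) = 1.

1


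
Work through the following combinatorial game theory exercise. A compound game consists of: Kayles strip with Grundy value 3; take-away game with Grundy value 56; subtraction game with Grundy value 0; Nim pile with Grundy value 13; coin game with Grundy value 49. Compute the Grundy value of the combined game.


By the Sprague-Grundy theorem, the Grundy value of a sum of games is the XOR of individual Grundy values.
Kayles strip: Grundy value = 3. Running XOR: 0 XOR 3 = 3
take-away game: Grundy value = 56. Running XOR: 3 XOR 56 = 59
subtraction game: Grundy value = 0. Running XOR: 59 XOR 0 = 59
Nim pile: Grundy value = 13. Running XOR: 59 XOR 13 = 54
coin game: Grundy value = 49. Running XOR: 54 XOR 49 = 7
The combined Grundy value is 7.

7


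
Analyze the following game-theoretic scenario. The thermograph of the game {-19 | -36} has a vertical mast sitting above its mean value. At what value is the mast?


Game = {-19 | -36}, a switch {a | b} with numbers a > b.
Its thermograph has left wall a - t and right wall b + t, which meet at t = (a - b)/2, where both equal (a + b)/2. So the mast (mean value) is at (a + b)/2.
Mean = (-19 + (-36))/2 = -55/2 = -55/2

-55/2


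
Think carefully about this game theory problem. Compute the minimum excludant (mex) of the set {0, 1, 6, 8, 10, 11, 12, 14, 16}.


Set = {0, 1, 6, 8, 10, 11, 12, 14, 16}
0 is in the set.
1 is in the set.
2 is NOT in the set. This is the mex.
mex = 2

2


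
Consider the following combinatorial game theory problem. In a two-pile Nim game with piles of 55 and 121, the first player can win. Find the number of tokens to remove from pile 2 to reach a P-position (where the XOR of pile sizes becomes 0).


Piles: 55 and 121
Current XOR: 55 XOR 121 = 78 (non-zero, so this is an N-position).
To make the XOR zero, we need to find a move that balances the piles.
For pile 2 (size 121): target = 121 XOR 78 = 55
We reduce pile 2 from 121 to 55.
Tokens removed: 121 - 55 = 66
Verification: 55 XOR 55 = 0

66


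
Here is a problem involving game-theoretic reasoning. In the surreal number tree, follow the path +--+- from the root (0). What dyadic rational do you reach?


Sign expansion: +--+-
Rule: track bounds (lo, hi), initially (-inf, +inf). On '+', the current value becomes lo and we move to the simplest number in (value, hi): value + 1 if hi = +inf, otherwise the midpoint (value + hi)/2. On '-', the current value becomes hi and we move to value - 1 if lo = -inf, otherwise the midpoint (lo + value)/2.
Start at 0.
Step 1: sign = +, move right. Bounds: (0, +inf). Value = 1
Step 2: sign = -, move left. Bounds: (0, 1). Value = 1/2
Step 3: sign = -, move left. Bounds: (0, 1/2). Value = 1/4
Step 4: sign = +, move right. Bounds: (1/4, 1/2). Value = 3/8
Step 5: sign = -, move left. Bounds: (1/4, 3/8). Value = 5/16
The surreal number with sign expansion +--+- is 5/16.

5/16


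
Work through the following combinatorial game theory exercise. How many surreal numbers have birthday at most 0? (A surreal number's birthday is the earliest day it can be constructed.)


Day 0: {|} = 0 is born. Count = 1.
Day n: the number of surreal numbers born by day n is 2^(n+1) - 1.
By day 0: 2^1 - 1 = 1
By day 0: 1 surreal numbers.

1


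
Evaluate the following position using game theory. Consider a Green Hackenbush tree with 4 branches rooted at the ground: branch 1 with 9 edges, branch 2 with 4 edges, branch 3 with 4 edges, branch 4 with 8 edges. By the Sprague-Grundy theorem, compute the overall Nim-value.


The tree has 4 branches from the ground vertex.
In Green Hackenbush, the Nim-value of a simple path of length k is k.
Branch 1: length 9, Nim-value = 9
Branch 2: length 4, Nim-value = 4
Branch 3: length 4, Nim-value = 4
Branch 4: length 8, Nim-value = 8
Total Nim-value = XOR of all branch values:
0 XOR 9 = 9
9 XOR 4 = 13
13 XOR 4 = 9
9 XOR 8 = 1
Nim-value of the tree = 1

1


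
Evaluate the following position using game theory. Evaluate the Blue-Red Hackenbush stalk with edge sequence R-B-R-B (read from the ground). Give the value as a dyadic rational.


Edges (from ground): R-B-R-B
By Berlekamp's sign-expansion rule, a Blue-Red Hackenbush stalk has the value of the surreal number whose sign sequence is the edge sequence with B -> + and R -> -.
Sign sequence: -+-+
Trace the sign expansion in the surreal number tree, starting from 0:
Edge 1: R (sign -) -> bounds (-inf, 0), value = -1
Edge 2: B (sign +) -> bounds (-1, 0), value = -1/2
Edge 3: R (sign -) -> bounds (-1, -1/2), value = -3/4
Edge 4: B (sign +) -> bounds (-3/4, -1/2), value = -5/8
Game value = -5/8

-5/8


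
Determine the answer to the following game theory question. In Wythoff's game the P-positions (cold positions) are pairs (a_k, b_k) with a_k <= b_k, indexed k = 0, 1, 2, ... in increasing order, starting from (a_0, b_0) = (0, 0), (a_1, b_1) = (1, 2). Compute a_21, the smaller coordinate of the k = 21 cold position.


By Wythoff's theorem, a_k = floor(k * phi) and b_k = floor(k * phi^2) = a_k + k, where phi = (1 + sqrt(5))/2 is the golden ratio.
phi = (1 + sqrt(5))/2 = 1.618034
k = 21
k * phi = 21 * 1.618034 = 33.978714
a_21 = floor(k * phi) = 33

33


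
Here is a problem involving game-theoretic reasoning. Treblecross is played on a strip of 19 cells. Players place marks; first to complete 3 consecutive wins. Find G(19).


Treblecross: place X on empty cells; 3-in-a-row wins.
Playing within two cells of an existing X lets the opponent win at once, so sensible play treats the cells i-2..i+2 around each X as dead. The player left with no safe cell loses, so this is a normal-play take-away game on strips of safe cells.
Placing X at cell i (0-indexed) of a strip of k safe cells leaves independent strips of sizes max(0, i-2) and max(0, k-i-3). Hence G(k) = mex{ G(max(0,i-2)) XOR G(max(0,k-i-3)) : 0 <= i < k }, with G(0) = 0.
G(1): splits (0,0):0^0=0 -> mex({0}) = 1
G(2): splits (0,0):0^0=0 -> mex({0}) = 1
G(3): splits (0,0):0^0=0 -> mex({0}) = 1
G(4): splits (0,1):0^1=1 (0,0):0^0=0 -> mex({0, 1}) = 2
G(5): splits (0,2):0^1=1 (0,1):0^1=1 (0,0):0^0=0 -> mex({0, 1}) = 2
G(6) = mex({1}) = 0
G(7) = mex({0, 1, 2}) = 3
G(8) = mex({0, 1, 2}) = 3
G(9) = mex({0, 2}) = 1
G(10) = mex({0, 2, 3}) = 1
G(11) = mex({0, 3}) = 1
G(12) = mex({1, 3}) = 0
G(13) = mex({0, 1, 2, 3}) = 4
G(14) = mex({0, 1, 2}) = 3
G(15) = mex({0, 1, 2}) = 3
G(16) = mex({0, 1, 2, 4}) = 3
G(17) = mex({0, 1, 3, 4}) = 2
G(18) = mex({0, 1, 3, 4}) = 2
G(19) = mex({0, 1, 3, 5}) = 2
Therefore G(19) = 2.

2


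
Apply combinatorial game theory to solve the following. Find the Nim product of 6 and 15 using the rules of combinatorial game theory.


Nim multiplication is bilinear over XOR: (u XOR v) * w = (u*w) XOR (v*w).
So we split each operand into its bit components and XOR the pairwise Nim products.
6 = 2 + 4 (as XOR of powers of 2).
15 = 1 + 2 + 4 + 8 (as XOR of powers of 2).
Using the standard Nim-product table on single bits:
  2*2 = 3,   2*4 = 8,   2*8 = 12,
  4*4 = 6,   4*8 = 11,  8*8 = 13,
and  1*x = x (identity), k*l = l*k (commutative).
Pairwise Nim products:
  2 * 1 = 2
  2 * 2 = 3
  2 * 4 = 8
  2 * 8 = 12
  4 * 1 = 4
  4 * 2 = 8
  4 * 4 = 6
  4 * 8 = 11
XOR them: 2 XOR 3 XOR 8 XOR 12 XOR 4 XOR 8 XOR 6 XOR 11 = 4.
Result: 6 * 15 = 4 (in Nim).

4


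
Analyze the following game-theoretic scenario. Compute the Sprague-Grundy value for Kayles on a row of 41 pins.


Kayles: a move removes 1 or 2 adjacent pins from a contiguous row.
Removing pins from a row of k leaves two independent rows (a, b) with a + b = k - 1 (one pin) or a + b = k - 2 (two pins); an end removal gives a = 0.
By Sprague-Grundy, G(k) = mex{ G(a) XOR G(b) } over all these splits. G(0) = 0.
G(1): splits (0,0):0^0=0 -> mex({0}) = 1
G(2): splits (0,1):0^1=1 (0,0):0^0=0 -> mex({0, 1}) = 2
G(3): splits (0,2):0^2=2 (1,1):1^1=0 (0,1):0^1=1 -> mex({0, 1, 2}) = 3
G(4): splits (0,3):0^3=3 (1,2):1^2=3 (0,2):0^2=2 (1,1):1^1=0 -> mex({0, 2, 3}) = 1
G(5): splits (0,4):0^1=1 (1,3):1^3=2 (2,2):2^2=0 (0,3):0^3=3 (1,2):1^2=3 -> mex({0, 1, 2, 3}) = 4
G(6) = mex({0, 1, 2, 4}) = 3
G(7) = mex({0, 1, 3, 4, 5}) = 2
G(8) = mex({0, 2, 3, 5, 6}) = 1
G(9) = mex({0, 1, 2, 3, 6, 7}) = 4
G(10) = mex({0, 1, 3, 4, 5, 7}) = 2
G(11) = mex({0, 1, 2, 3, 4, 5}) = 6
G(12) = mex({0, 1, 2, 3, 5, 6, 7}) = 4
G(13) = mex({0, 2, 3, 4, 6, 7}) = 1
G(14) = mex({0, 1, 4, 5, 6, 7}) = 2
G(15) = mex({0, 1, 2, 3, 4, 5, 6}) = 7
G(16) = mex({0, 2, 3, 5, 6, 7}) = 1
G(17) = mex({0, 1, 2, 3, 5, 6, 7}) = 4
G(18) = mex({0, 1, 2, 4, 5, 6}) = 3
G(19) = mex({0, 1, 3, 4, 5, 7}) = 2
G(20) = mex({0, 2, 3, 4, 5, 6, 7}) = 1
G(21) = mex({0, 1, 2, 3, 5, 6, 7}) = 4
G(22) = mex({0, 1, 2, 3, 4, 5, 7}) = 6
G(23) = mex({0, 1, 2, 3, 4, 5, 6}) = 7
G(24) = mex({0, 1, 2, 3, 5, 6, 7}) = 4
G(25) = mex({0, 2, 3, 4, 6, 7}) = 1
G(26) = mex({0, 1, 3, 4, 5, 6, 7}) = 2
G(27) = mex({0, 1, 2, 3, 4, 5, 6, 7}) = 8
G(28) = mex({0, 1, 2, 3, 4, 6, 7, 8}) = 5
G(29) = mex({0, 1, 2, 3, 5, 6, 7, 8, 9}) = 4
G(30) = mex({0, 1, 2, 3, 4, 5, 6, 9, 10}) = 7
G(31) = mex({0, 1, 3, 4, 5, 7, 10, 11}) = 2
G(32) = mex({0, 2, 3, 4, 5, 6, 7, 9, 11}) = 1
G(33) = mex({0, 1, 2, 3, 4, 5, 6, 7, 9, 12}) = 8
G(34) = mex({0, 1, 2, 3, 4, 5, 7, 8, 11, 12}) = 6
G(35) = mex({0, 1, 2, 3, 4, 5, 6, 8, 9, 10, 11}) = 7
G(36) = mex({0, 1, 2, 3, 5, 6, 7, 9, 10}) = 4
G(37) = mex({0, 2, 3, 4, 6, 7, 9, 10, 11, 12}) = 1
G(38) = mex({0, 1, 3, 4, 5, 6, 7, 9, 10, 11, 12}) = 2
G(39) = mex({0, 1, 2, 4, 5, 6, 7, 9, 10, 12, 14}) = 3
G(40) = mex({0, 2, 3, 4, 6, 7, 11, 12, 14}) = 1
G(41) = mex({0, 1, 2, 3, 5, 6, 7, 9, 10, 11, 12}) = 4
Therefore G(41) = 4.

4


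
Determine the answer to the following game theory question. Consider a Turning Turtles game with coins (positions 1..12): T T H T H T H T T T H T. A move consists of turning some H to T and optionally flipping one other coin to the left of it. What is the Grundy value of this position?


Coins: T T H T H T H T T T H T
Key fact: a single head at position k behaves exactly like a Nim heap of size k (turning it to T and optionally flipping a coin at j < k corresponds to moving the heap from k to j, or to 0), and heads combine as a disjunctive sum (two heads at the same place would cancel, matching j XOR j = 0). So the Nim-value is the XOR of the 1-indexed positions of the heads.
Face-up positions (1-indexed): [3, 5, 7, 11]
XOR 0 with 3: 0 XOR 3 = 3
XOR 3 with 5: 3 XOR 5 = 6
XOR 6 with 7: 6 XOR 7 = 1
XOR 1 with 11: 1 XOR 11 = 10
Nim-value = 10

10


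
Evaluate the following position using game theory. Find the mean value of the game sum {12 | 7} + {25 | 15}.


G1 = {12 | 7}, G2 = {25 | 15}
Each is a switch {a | b} with numbers a > b; its mean value is (a + b)/2, and mean value is additive over game sums: m(G1 + G2) = m(G1) + m(G2).
Mean of G1 = (12 + (7))/2 = 19/2 = 19/2
Mean of G2 = (25 + (15))/2 = 40/2 = 20
Mean of G1 + G2 = 19/2 + 20 = 59/2

59/2


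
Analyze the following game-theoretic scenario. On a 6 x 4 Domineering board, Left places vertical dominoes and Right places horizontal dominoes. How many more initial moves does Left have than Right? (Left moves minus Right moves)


Board is 6 x 4 (rows x cols).
Left (vertical) placements: (rows-1) * cols = 5 * 4 = 20
Right (horizontal) placements: rows * (cols-1) = 6 * 3 = 18
Advantage = Left - Right = 20 - 18 = 2

2


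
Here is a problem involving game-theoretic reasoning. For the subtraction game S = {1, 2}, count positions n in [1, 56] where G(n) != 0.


Subtraction set S = {1, 2}, so G(n) = n mod 3.
G(n) = 0 when n is a multiple of 3.
Multiples of 3 in [1, 56]: 18
N-positions (nonzero Grundy) = 56 - 18 = 38

38


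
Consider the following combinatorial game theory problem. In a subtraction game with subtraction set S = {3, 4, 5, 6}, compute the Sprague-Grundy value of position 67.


The subtraction set is S = {3, 4, 5, 6}.
G(k) = mex{ G(k - s) : s in S, s <= k }. We compute iteratively: G(0) = 0.
G(1) = mex({}) = 0
G(2) = mex({}) = 0
G(3) = mex({0}) = 1
G(4) = mex({0}) = 1
G(5) = mex({0}) = 1
G(6) = mex({0, 1}) = 2
G(7) = mex({0, 1}) = 2
G(8) = mex({0, 1}) = 2
G(9) = mex({1, 2}) = 0
G(10) = mex({1, 2}) = 0
G(11) = mex({1, 2}) = 0
G(12) = mex({0, 2}) = 1
G(13) = mex({0, 2}) = 1
G(14) = mex({0, 2}) = 1
Observe that G(9)..G(14) = 0, 0, 0, 1, 1, 1 repeats G(0)..G(5) = 0, 0, 0, 1, 1, 1.
For k >= max(S) = 6, G(k) is determined by the previous 6 values G(k-6)..G(k-1); a window of 6 consecutive values has recurred shifted by 9, so by induction G(k + 9) = G(k) for all k >= 0: the sequence is periodic from the start with period 9.
One period: G(0..8) = 0, 0, 0, 1, 1, 1, 2, 2, 2.
67 mod 9 = 4, so G(67) = G(4) = 1.

1


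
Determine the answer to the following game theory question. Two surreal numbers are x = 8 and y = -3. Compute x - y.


x = 8, y = -3
x - y = 8 - -3 = 11

11


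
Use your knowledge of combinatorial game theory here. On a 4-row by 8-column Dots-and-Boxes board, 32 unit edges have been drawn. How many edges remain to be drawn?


Grid: 4 x 8 boxes, i.e. 5 rows and 9 columns of dots.
Horizontal edges: (rows + 1) * cols = 5 * 8 = 40
Vertical edges: rows * (cols + 1) = 4 * 9 = 36
Total edges: 40 + 36 = 76
Edges drawn: 32
Remaining: 76 - 32 = 44

44


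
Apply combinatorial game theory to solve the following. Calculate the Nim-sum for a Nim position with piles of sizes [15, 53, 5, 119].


We need the XOR (exclusive or) of all pile sizes.
After XOR-ing pile 1 (size 15): 0 XOR 15 = 15
After XOR-ing pile 2 (size 53): 15 XOR 53 = 58
After XOR-ing pile 3 (size 5): 58 XOR 5 = 63
After XOR-ing pile 4 (size 119): 63 XOR 119 = 72
The Nim-value of this position is 72.

72


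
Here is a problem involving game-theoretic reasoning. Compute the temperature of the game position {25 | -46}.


The game is {25 | -46}, a switch {a | b} with numbers a > b.
Cooling {a | b} by t gives {a - t | b + t}, which stops being hot when a - t = b + t, i.e. at t = (a - b)/2. So the temperature of a switch is (a - b)/2.
Temperature = (Left option - Right option) / 2
= (25 - (-46)) / 2
= 71 / 2
= 71/2

71/2


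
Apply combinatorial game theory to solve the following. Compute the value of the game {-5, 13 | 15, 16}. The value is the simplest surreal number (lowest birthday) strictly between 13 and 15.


Left options: {-5, 13}, max = 13
Right options: {15, 16}, min = 15
All options are numbers and max(Left) < min(Right), so by the simplicity theorem the value is the simplest (earliest-born) number strictly between 13 and 15.
The only integer strictly between 13 and 15 is 14.
No non-integer in the interval can be simpler: if x is a non-integer in the interval, then floor(x) or ceil(x) also lies in the interval (the interval contains an integer), and both are proper prefixes of x's sign expansion, i.e. born earlier. So the game value is 14.
Game value = 14

14


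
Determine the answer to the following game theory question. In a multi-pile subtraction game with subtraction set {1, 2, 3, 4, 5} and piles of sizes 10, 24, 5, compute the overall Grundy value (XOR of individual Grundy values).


Subtraction set: {1, 2, 3, 4, 5}
For this subtraction set, G(n) = n mod 6 (period = max + 1 = 6).
Pile 1 (size 10): G(10) = 10 mod 6 = 4
Pile 2 (size 24): G(24) = 24 mod 6 = 0
Pile 3 (size 5): G(5) = 5 mod 6 = 5
Total Grundy value = XOR of all: 4 XOR 0 XOR 5 = 1

1


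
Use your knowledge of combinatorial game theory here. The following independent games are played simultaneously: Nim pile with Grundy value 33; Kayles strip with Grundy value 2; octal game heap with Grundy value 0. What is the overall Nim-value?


By the Sprague-Grundy theorem, the Grundy value of a sum of games is the XOR of individual Grundy values.
Nim pile: Grundy value = 33. Running XOR: 0 XOR 33 = 33
Kayles strip: Grundy value = 2. Running XOR: 33 XOR 2 = 35
octal game heap: Grundy value = 0. Running XOR: 35 XOR 0 = 35
The combined Grundy value is 35.

35


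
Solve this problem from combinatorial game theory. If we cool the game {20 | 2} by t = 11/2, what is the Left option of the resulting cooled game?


Original game: {20 | 2} (a switch {a | b} with a > b).
Cooling by t (for t below the temperature (a - b)/2 = 9) taxes each move by t: {a | b} cooled by t is {a - t | b + t}.
Cooling amount: t = 11/2
Cooled Left option: 20 - 11/2 = 29/2
Cooled Right option: 2 + 11/2 = 15/2
Cooled game: {29/2 | 15/2}
Left option = 29/2

29/2


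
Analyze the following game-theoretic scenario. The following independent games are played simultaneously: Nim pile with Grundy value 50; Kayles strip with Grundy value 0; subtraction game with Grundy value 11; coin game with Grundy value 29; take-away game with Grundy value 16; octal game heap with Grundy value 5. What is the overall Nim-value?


By the Sprague-Grundy theorem, the Grundy value of a sum of games is the XOR of individual Grundy values.
Nim pile: Grundy value = 50. Running XOR: 0 XOR 50 = 50
Kayles strip: Grundy value = 0. Running XOR: 50 XOR 0 = 50
subtraction game: Grundy value = 11. Running XOR: 50 XOR 11 = 57
coin game: Grundy value = 29. Running XOR: 57 XOR 29 = 36
take-away game: Grundy value = 16. Running XOR: 36 XOR 16 = 52
octal game heap: Grundy value = 5. Running XOR: 52 XOR 5 = 49
The combined Grundy value is 49.

49


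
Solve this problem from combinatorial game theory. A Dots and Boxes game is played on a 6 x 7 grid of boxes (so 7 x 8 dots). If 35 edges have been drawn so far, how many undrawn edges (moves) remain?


Grid: 6 x 7 boxes, i.e. 7 rows and 8 columns of dots.
Horizontal edges: (rows + 1) * cols = 7 * 7 = 49
Vertical edges: rows * (cols + 1) = 6 * 8 = 48
Total edges: 49 + 48 = 97
Edges drawn: 35
Remaining: 97 - 35 = 62

62


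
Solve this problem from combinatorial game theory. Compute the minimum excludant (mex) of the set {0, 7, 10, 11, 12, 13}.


Set = {0, 7, 10, 11, 12, 13}
0 is in the set.
1 is NOT in the set. This is the mex.
mex = 1

1


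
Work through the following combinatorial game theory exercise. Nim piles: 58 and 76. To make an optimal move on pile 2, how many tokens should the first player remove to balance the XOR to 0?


Piles: 58 and 76
Current XOR: 58 XOR 76 = 118 (non-zero, so this is an N-position).
To make the XOR zero, we need to find a move that balances the piles.
For pile 2 (size 76): target = 76 XOR 118 = 58
We reduce pile 2 from 76 to 58.
Tokens removed: 76 - 58 = 18
Verification: 58 XOR 58 = 0

18


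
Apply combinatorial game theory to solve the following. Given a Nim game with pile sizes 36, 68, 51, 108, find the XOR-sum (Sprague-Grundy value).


We need the XOR (exclusive or) of all pile sizes.
After XOR-ing pile 1 (size 36): 0 XOR 36 = 36
After XOR-ing pile 2 (size 68): 36 XOR 68 = 96
After XOR-ing pile 3 (size 51): 96 XOR 51 = 83
After XOR-ing pile 4 (size 108): 83 XOR 108 = 63
The Nim-value of this position is 63.

63


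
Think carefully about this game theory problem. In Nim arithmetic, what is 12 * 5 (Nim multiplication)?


Nim multiplication is bilinear over XOR: (u XOR v) * w = (u*w) XOR (v*w).
So we split each operand into its bit components and XOR the pairwise Nim products.
12 = 4 + 8 (as XOR of powers of 2).
5 = 1 + 4 (as XOR of powers of 2).
Using the standard Nim-product table on single bits:
  2*2 = 3,   2*4 = 8,   2*8 = 12,
  4*4 = 6,   4*8 = 11,  8*8 = 13,
and  1*x = x (identity), k*l = l*k (commutative).
Pairwise Nim products:
  4 * 1 = 4
  4 * 4 = 6
  8 * 1 = 8
  8 * 4 = 11
XOR them: 4 XOR 6 XOR 8 XOR 11 = 1.
Result: 12 * 5 = 1 (in Nim).

1


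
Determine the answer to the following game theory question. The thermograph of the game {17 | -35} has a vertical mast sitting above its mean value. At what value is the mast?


Game = {17 | -35}, a switch {a | b} with numbers a > b.
Its thermograph has left wall a - t and right wall b + t, which meet at t = (a - b)/2, where both equal (a + b)/2. So the mast (mean value) is at (a + b)/2.
Mean = (17 + (-35))/2 = -18/2 = -9

-9


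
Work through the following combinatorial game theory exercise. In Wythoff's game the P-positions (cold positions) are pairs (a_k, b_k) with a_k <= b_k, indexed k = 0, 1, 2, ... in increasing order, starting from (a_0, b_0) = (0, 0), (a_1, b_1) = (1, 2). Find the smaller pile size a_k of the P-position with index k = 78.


By Wythoff's theorem, a_k = floor(k * phi) and b_k = floor(k * phi^2) = a_k + k, where phi = (1 + sqrt(5))/2 is the golden ratio.
phi = (1 + sqrt(5))/2 = 1.618034
k = 78
k * phi = 78 * 1.618034 = 126.206651
a_78 = floor(k * phi) = 126

126


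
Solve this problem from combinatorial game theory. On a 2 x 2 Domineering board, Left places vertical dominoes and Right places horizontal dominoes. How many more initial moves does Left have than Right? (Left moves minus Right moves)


Board is 2 x 2 (rows x cols).
Left (vertical) placements: (rows-1) * cols = 1 * 2 = 2
Right (horizontal) placements: rows * (cols-1) = 2 * 1 = 2
Advantage = Left - Right = 2 - 2 = 0

0


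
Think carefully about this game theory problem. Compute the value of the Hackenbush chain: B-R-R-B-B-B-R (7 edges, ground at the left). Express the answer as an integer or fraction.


Edges (from ground): B-R-R-B-B-B-R
By Berlekamp's sign-expansion rule, a Blue-Red Hackenbush stalk has the value of the surreal number whose sign sequence is the edge sequence with B -> + and R -> -.
Sign sequence: +--+++-
Trace the sign expansion in the surreal number tree, starting from 0:
Edge 1: B (sign +) -> bounds (0, +inf), value = 1
Edge 2: R (sign -) -> bounds (0, 1), value = 1/2
Edge 3: R (sign -) -> bounds (0, 1/2), value = 1/4
Edge 4: B (sign +) -> bounds (1/4, 1/2), value = 3/8
Edge 5: B (sign +) -> bounds (3/8, 1/2), value = 7/16
Edge 6: B (sign +) -> bounds (7/16, 1/2), value = 15/32
Edge 7: R (sign -) -> bounds (7/16, 15/32), value = 29/64
Game value = 29/64

29/64


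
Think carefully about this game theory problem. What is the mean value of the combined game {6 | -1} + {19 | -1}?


G1 = {6 | -1}, G2 = {19 | -1}
Each is a switch {a | b} with numbers a > b; its mean value is (a + b)/2, and mean value is additive over game sums: m(G1 + G2) = m(G1) + m(G2).
Mean of G1 = (6 + (-1))/2 = 5/2 = 5/2
Mean of G2 = (19 + (-1))/2 = 18/2 = 9
Mean of G1 + G2 = 5/2 + 9 = 23/2

23/2


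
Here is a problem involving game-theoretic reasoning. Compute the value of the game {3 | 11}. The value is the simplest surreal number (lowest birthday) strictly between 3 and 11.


Left options: {3}, max = 3
Right options: {11}, min = 11
All options are numbers and max(Left) < min(Right), so by the simplicity theorem the value is the simplest (earliest-born) number strictly between 3 and 11.
Integers 4 through 10 all lie strictly between 3 and 11.
Among integers, the simplest (lowest birthday = smallest |n|; 0 is born on day 0, +-n on day n) is 4.
No non-integer in the interval can be simpler: if x is a non-integer in the interval, then floor(x) or ceil(x) also lies in the interval (the interval contains an integer), and both are proper prefixes of x's sign expansion, i.e. born earlier. So the game value is 4.
Game value = 4

4


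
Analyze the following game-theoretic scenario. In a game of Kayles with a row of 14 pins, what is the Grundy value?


Kayles: a move removes 1 or 2 adjacent pins from a contiguous row.
Removing pins from a row of k leaves two independent rows (a, b) with a + b = k - 1 (one pin) or a + b = k - 2 (two pins); an end removal gives a = 0.
By Sprague-Grundy, G(k) = mex{ G(a) XOR G(b) } over all these splits. G(0) = 0.
G(1): splits (0,0):0^0=0 -> mex({0}) = 1
G(2): splits (0,1):0^1=1 (0,0):0^0=0 -> mex({0, 1}) = 2
G(3): splits (0,2):0^2=2 (1,1):1^1=0 (0,1):0^1=1 -> mex({0, 1, 2}) = 3
G(4): splits (0,3):0^3=3 (1,2):1^2=3 (0,2):0^2=2 (1,1):1^1=0 -> mex({0, 2, 3}) = 1
G(5): splits (0,4):0^1=1 (1,3):1^3=2 (2,2):2^2=0 (0,3):0^3=3 (1,2):1^2=3 -> mex({0, 1, 2, 3}) = 4
G(6) = mex({0, 1, 2, 4}) = 3
G(7) = mex({0, 1, 3, 4, 5}) = 2
G(8) = mex({0, 2, 3, 5, 6}) = 1
G(9) = mex({0, 1, 2, 3, 6, 7}) = 4
G(10) = mex({0, 1, 3, 4, 5, 7}) = 2
G(11) = mex({0, 1, 2, 3, 4, 5}) = 6
G(12) = mex({0, 1, 2, 3, 5, 6, 7}) = 4
G(13) = mex({0, 2, 3, 4, 6, 7}) = 1
G(14) = mex({0, 1, 4, 5, 6, 7}) = 2
Therefore G(14) = 2.

2


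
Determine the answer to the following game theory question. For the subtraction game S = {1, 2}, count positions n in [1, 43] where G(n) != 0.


Subtraction set S = {1, 2}, so G(n) = n mod 3.
G(n) = 0 when n is a multiple of 3.
Multiples of 3 in [1, 43]: 14
N-positions (nonzero Grundy) = 43 - 14 = 29

29


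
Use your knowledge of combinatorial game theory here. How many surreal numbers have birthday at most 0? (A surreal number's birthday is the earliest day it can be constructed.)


Day 0: {|} = 0 is born. Count = 1.
Day n: the number of surreal numbers born by day n is 2^(n+1) - 1.
By day 0: 2^1 - 1 = 1
By day 0: 1 surreal numbers.

1


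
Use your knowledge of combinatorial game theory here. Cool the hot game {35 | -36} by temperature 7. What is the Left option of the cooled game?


Original game: {35 | -36} (a switch {a | b} with a > b).
Cooling by t (for t below the temperature (a - b)/2 = 71/2) taxes each move by t: {a | b} cooled by t is {a - t | b + t}.
Cooling amount: t = 7
Cooled Left option: 35 - 7 = 28
Cooled Right option: -36 + 7 = -29
Cooled game: {28 | -29}
Left option = 28

28


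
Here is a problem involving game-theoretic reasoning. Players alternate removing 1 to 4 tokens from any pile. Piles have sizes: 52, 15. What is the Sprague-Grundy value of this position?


Subtraction set: {1, 2, 3, 4}
For this subtraction set, G(n) = n mod 5 (period = max + 1 = 5).
Pile 1 (size 52): G(52) = 52 mod 5 = 2
Pile 2 (size 15): G(15) = 15 mod 5 = 0
Total Grundy value = XOR of all: 2 XOR 0 = 2

2


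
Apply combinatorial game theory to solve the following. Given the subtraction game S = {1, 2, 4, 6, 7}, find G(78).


The subtraction set is S = {1, 2, 4, 6, 7}.
G(k) = mex{ G(k - s) : s in S, s <= k }. We compute iteratively: G(0) = 0.
G(1) = mex({0}) = 1
G(2) = mex({0, 1}) = 2
G(3) = mex({1, 2}) = 0
G(4) = mex({0, 2}) = 1
G(5) = mex({0, 1}) = 2
G(6) = mex({0, 1, 2}) = 3
G(7) = mex({0, 1, 2, 3}) = 4
G(8) = mex({1, 2, 3, 4}) = 0
G(9) = mex({0, 2, 4}) = 1
G(10) = mex({0, 1, 3}) = 2
G(11) = mex({1, 2, 4}) = 0
G(12) = mex({0, 2, 3}) = 1
G(13) = mex({0, 1, 3, 4}) = 2
G(14) = mex({0, 1, 2, 4}) = 3
Observe that G(8)..G(14) = 0, 1, 2, 0, 1, 2, 3 repeats G(0)..G(6) = 0, 1, 2, 0, 1, 2, 3.
For k >= max(S) = 7, G(k) is determined by the previous 7 values G(k-7)..G(k-1); a window of 7 consecutive values has recurred shifted by 8, so by induction G(k + 8) = G(k) for all k >= 0: the sequence is periodic from the start with period 8.
One period: G(0..7) = 0, 1, 2, 0, 1, 2, 3, 4.
78 mod 8 = 6, so G(78) = G(6) = 3.

3


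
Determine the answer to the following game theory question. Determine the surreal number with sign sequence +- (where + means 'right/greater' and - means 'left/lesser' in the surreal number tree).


Sign expansion: +-
Rule: track bounds (lo, hi), initially (-inf, +inf). On '+', the current value becomes lo and we move to the simplest number in (value, hi): value + 1 if hi = +inf, otherwise the midpoint (value + hi)/2. On '-', the current value becomes hi and we move to value - 1 if lo = -inf, otherwise the midpoint (lo + value)/2.
Start at 0.
Step 1: sign = +, move right. Bounds: (0, +inf). Value = 1
Step 2: sign = -, move left. Bounds: (0, 1). Value = 1/2
The surreal number with sign expansion +- is 1/2.

1/2
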